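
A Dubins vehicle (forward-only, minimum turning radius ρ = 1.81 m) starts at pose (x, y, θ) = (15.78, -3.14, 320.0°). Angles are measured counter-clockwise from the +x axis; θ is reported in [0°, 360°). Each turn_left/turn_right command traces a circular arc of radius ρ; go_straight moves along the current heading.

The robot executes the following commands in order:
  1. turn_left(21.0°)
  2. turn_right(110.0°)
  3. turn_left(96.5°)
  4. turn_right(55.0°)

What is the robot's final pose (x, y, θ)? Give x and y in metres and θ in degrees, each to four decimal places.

(18.4414, -10.4285, 272.5000°)

set_pose: (x, y, θ) = (15.7800, -3.1400, 320.0000°), ρ = 1.81
turn_left(21.0°): centre at ρ to the left, rotate +21.0° → (16.3542, -3.4648, 341.0000°)
turn_right(110.0°): centre at ρ to the right, rotate −110.0° → (17.1715, -6.3153, 231.0000°)
turn_left(96.5°): centre at ρ to the left, rotate +96.5° → (17.6056, -8.9809, 327.5000°)
turn_right(55.0°): centre at ρ to the right, rotate −55.0° → (18.4414, -10.4285, 272.5000°)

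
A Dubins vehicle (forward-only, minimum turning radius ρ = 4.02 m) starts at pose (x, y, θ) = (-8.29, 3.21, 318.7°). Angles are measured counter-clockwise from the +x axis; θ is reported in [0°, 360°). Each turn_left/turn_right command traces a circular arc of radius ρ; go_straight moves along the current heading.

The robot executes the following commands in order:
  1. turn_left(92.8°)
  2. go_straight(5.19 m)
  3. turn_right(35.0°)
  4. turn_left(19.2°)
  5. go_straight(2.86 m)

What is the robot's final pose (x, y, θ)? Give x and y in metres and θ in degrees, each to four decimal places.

(6.2711, 11.4001, 35.7000°)

set_pose: (x, y, θ) = (-8.2900, 3.2100, 318.7000°), ρ = 4.02
turn_left(92.8°): centre at ρ to the left, rotate +92.8° → (-2.4907, 3.7276, 411.5000° ≡ 51.5000°)
go_straight(5.19): x += 5.19·cos θ, y += 5.19·sin θ → (0.7401, 7.7893, 51.5000°)
turn_right(35.0°): centre at ρ to the right, rotate −35.0° → (2.7445, 9.1413, 16.5000°)
turn_left(19.2°): centre at ρ to the left, rotate +19.2° → (3.9486, 9.7311, 35.7000°)
go_straight(2.86): x += 2.86·cos θ, y += 2.86·sin θ → (6.2711, 11.4001, 35.7000°)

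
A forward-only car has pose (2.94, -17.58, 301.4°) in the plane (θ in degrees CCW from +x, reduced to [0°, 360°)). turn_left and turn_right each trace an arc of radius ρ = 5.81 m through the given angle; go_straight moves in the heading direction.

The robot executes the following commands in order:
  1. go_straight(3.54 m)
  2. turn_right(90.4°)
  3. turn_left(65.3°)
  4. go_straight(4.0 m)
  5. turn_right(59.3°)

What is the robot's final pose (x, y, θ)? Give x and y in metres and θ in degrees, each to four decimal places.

set_pose: (x, y, θ) = (2.9400, -17.5800, 301.4000°), ρ = 5.81
go_straight(3.54): x += 3.54·cos θ, y += 3.54·sin θ → (4.7844, -20.6016, 301.4000°)
turn_right(90.4°): centre at ρ to the right, rotate −90.4° → (2.8176, -28.6088, 211.0000°)
turn_left(65.3°): centre at ρ to the left, rotate +65.3° → (0.0351, -34.2265, 276.3000°)
go_straight(4.0): x += 4.0·cos θ, y += 4.0·sin θ → (0.4740, -38.2023, 276.3000°)
turn_right(59.3°): centre at ρ to the right, rotate −59.3° → (-1.8044, -43.4799, 217.0000°)

(-1.8044, -43.4799, 217.0000°)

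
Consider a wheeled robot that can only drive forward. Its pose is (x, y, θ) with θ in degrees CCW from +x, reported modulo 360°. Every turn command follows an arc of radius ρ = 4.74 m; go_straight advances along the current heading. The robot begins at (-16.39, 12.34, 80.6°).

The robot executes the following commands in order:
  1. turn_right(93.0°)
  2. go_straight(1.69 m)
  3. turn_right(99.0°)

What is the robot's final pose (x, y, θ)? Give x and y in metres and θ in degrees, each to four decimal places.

set_pose: (x, y, θ) = (-16.3900, 12.3400, 80.6000°), ρ = 4.74
turn_right(93.0°): centre at ρ to the right, rotate −93.0° → (-10.6958, 16.1953, -12.4000° ≡ 347.6000°)
go_straight(1.69): x += 1.69·cos θ, y += 1.69·sin θ → (-9.0452, 15.8324, 347.6000°)
turn_right(99.0°): centre at ρ to the right, rotate −99.0° → (-5.6499, 9.4734, 248.6000°)

(-5.6499, 9.4734, 248.6000°)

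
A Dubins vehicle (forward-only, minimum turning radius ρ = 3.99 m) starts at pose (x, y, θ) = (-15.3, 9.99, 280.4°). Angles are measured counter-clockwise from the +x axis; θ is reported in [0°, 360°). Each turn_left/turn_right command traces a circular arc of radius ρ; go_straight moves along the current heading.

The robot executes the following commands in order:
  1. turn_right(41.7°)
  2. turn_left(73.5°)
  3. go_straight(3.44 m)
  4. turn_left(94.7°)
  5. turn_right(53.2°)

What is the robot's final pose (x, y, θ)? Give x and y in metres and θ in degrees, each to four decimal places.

(-3.8306, 1.0890, 353.7000°)

set_pose: (x, y, θ) = (-15.3000, 9.9900, 280.4000°), ρ = 3.99
turn_right(41.7°): centre at ρ to the right, rotate −41.7° → (-15.8152, 7.1968, 238.7000°)
turn_left(73.5°): centre at ρ to the left, rotate +73.5° → (-15.3617, 2.4438, 312.2000°)
go_straight(3.44): x += 3.44·cos θ, y += 3.44·sin θ → (-13.0510, -0.1046, 312.2000°)
turn_left(94.7°): centre at ρ to the left, rotate +94.7° → (-7.1818, -0.1507, 406.9000° ≡ 46.9000°)
turn_right(53.2°): centre at ρ to the right, rotate −53.2° → (-3.8306, 1.0890, -6.3000° ≡ 353.7000°)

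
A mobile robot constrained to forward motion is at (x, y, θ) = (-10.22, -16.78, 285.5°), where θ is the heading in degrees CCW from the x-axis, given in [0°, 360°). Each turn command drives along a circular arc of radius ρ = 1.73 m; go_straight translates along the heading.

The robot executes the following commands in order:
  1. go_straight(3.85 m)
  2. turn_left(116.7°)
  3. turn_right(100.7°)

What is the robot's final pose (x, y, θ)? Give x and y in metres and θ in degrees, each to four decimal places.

set_pose: (x, y, θ) = (-10.2200, -16.7800, 285.5000°), ρ = 1.73
go_straight(3.85): x += 3.85·cos θ, y += 3.85·sin θ → (-9.1911, -20.4900, 285.5000°)
turn_left(116.7°): centre at ρ to the left, rotate +116.7° → (-6.3620, -21.3092, 402.2000° ≡ 42.2000°)
turn_right(100.7°): centre at ρ to the right, rotate −100.7° → (-3.7248, -21.6869, -58.5000° ≡ 301.5000°)

(-3.7248, -21.6869, 301.5000°)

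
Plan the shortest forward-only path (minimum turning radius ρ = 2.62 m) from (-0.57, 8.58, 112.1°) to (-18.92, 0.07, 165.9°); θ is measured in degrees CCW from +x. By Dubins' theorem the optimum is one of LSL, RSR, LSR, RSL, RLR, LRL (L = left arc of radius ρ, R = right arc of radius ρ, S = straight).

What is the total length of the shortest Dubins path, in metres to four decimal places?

22.3390 m

Let ψ = atan2(Δy, Δx) = atan2(-8.51, -18.35) = -155.1200° be the start→goal bearing.
Normalize: d = |goal − start| / ρ = 20.227274/2.62 = 7.720333, α = (θ_start − ψ) mod 360° = 267.2200° = 4.663869 rad, β = (θ_goal − ψ) mod 360° = 321.0200° = 5.602856 rad.
Common terms: sin α = -0.998823, cos α = -0.048501, sin β = -0.629049, cos β = 0.777366, cos(α−β) = 0.590606, d² = 59.603549. Work in radians in the unit-radius frame; every candidate has L = ρ·(t + p + q).
LSL: p² = 2 + d² − 2cos(α−β) + 2d(sin α − sin β) = 54.712778; p = √p² = 7.396809; φ = atan2(cos β − cos α, d + sin α − sin β) = 0.111885 rad; t = (φ − α) mod 2π = 1.731201 rad, q = (β − φ) mod 2π = 5.490971 rad → L = 2.62·(1.731201 + 7.396809 + 5.490971) = 2.62·14.618981 = 38.301730 m
RSR: p² = 2 + d² − 2cos(α−β) + 2d(sin β − sin α) = 66.131897; p = √p² = 8.132152; φ = atan2(cos α − cos β, d − sin α + sin β) = -0.101731 rad; t = (α − φ) mod 2π = 4.765600 rad, q = (φ − β) mod 2π = 0.578598 rad → L = 2.62·(4.765600 + 8.132152 + 0.578598) = 2.62·13.476350 = 35.308038 m
LSR: p² = d² − 2 + 2cos(α−β) + 2d(sin α + sin β) = 33.649329; p = √p² = 5.800804; φ = atan2(−cos α − cos β, d + sin α + sin β) − atan2(−2, p) = 0.212949 rad; t = (φ − α) mod 2π = 1.832265 rad, q = (φ − β) mod 2π = 0.893278 rad → L = 2.62·(1.832265 + 5.800804 + 0.893278) = 2.62·8.526347 = 22.339030 m
RSL: p² = d² − 2 + 2cos(α−β) − 2d(sin α + sin β) = 83.920192; p = √p² = 9.160796; φ = atan2(cos α + cos β, d − sin α − sin β) − atan2(2, p) = -0.137138 rad; t = (α − φ) mod 2π = 4.801007 rad, q = (β − φ) mod 2π = 5.739994 rad → L = 2.62·(4.801007 + 9.160796 + 5.739994) = 2.62·19.701797 = 51.618709 m
RLR: c = (6 − d² + 2cos(α−β) + 2d(sin α − sin β))/8 = -7.266487, |c| > 1 → infeasible
LRL: c = (6 − d² + 2cos(α−β) − 2d(sin α − sin β))/8 = -5.839097, |c| > 1 → infeasible
Shortest: LSR with L = 22.339030 m ≈ 22.3390 m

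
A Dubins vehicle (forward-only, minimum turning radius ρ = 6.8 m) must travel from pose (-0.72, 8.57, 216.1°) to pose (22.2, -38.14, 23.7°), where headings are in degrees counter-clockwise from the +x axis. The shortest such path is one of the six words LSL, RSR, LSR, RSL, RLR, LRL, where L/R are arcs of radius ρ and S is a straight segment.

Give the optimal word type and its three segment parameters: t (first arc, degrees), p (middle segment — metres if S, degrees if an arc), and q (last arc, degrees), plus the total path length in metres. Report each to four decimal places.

LSL: t = 78.7175°, p = 38.5492 m, q = 88.8825°, L = 58.4404 m

Let ψ = atan2(Δy, Δx) = atan2(-46.71, 22.92) = -63.8634° be the start→goal bearing.
Normalize: d = |goal − start| / ρ = 52.030284/6.8 = 7.651512, α = (θ_start − ψ) mod 360° = 279.9634° = 4.886283 rad, β = (θ_goal − ψ) mod 360° = 87.5634° = 1.528270 rad.
Common terms: sin α = -0.984918, cos α = 0.173019, sin β = 0.999096, cos β = 0.042514, cos(α−β) = -0.976672, d² = 58.545642. Work in radians in the unit-radius frame; every candidate has L = ρ·(t + p + q).
LSL: p² = 2 + d² − 2cos(α−β) + 2d(sin α − sin β) = 32.137566; p = √p² = 5.669000; φ = atan2(cos β − cos α, d + sin α − sin β) = -0.023023 rad; t = (φ − α) mod 2π = 1.373879 rad, q = (β − φ) mod 2π = 1.551293 rad → L = 6.8·(1.373879 + 5.669000 + 1.551293) = 6.8·8.594172 = 58.440371 m
RSR: p² = 2 + d² − 2cos(α−β) + 2d(sin β − sin α) = 92.860408; p = √p² = 9.636411; φ = atan2(cos α − cos β, d − sin α + sin β) = 0.013543 rad; t = (α − φ) mod 2π = 4.872740 rad, q = (φ − β) mod 2π = 4.768459 rad → L = 6.8·(4.872740 + 9.636411 + 4.768459) = 6.8·19.277609 = 131.087743 m
LSR: p² = d² − 2 + 2cos(α−β) + 2d(sin α + sin β) = 54.809255; p = √p² = 7.403327; φ = atan2(−cos α − cos β, d + sin α + sin β) − atan2(−2, p) = 0.235741 rad; t = (φ − α) mod 2π = 1.632643 rad, q = (φ − β) mod 2π = 4.990657 rad → L = 6.8·(1.632643 + 7.403327 + 4.990657) = 6.8·14.026628 = 95.381069 m
RSL: p² = d² − 2 + 2cos(α−β) − 2d(sin α + sin β) = 54.375340; p = √p² = 7.373964; φ = atan2(cos α + cos β, d − sin α − sin β) − atan2(2, p) = -0.236639 rad; t = (α − φ) mod 2π = 5.122923 rad, q = (β − φ) mod 2π = 1.764909 rad → L = 6.8·(5.122923 + 7.373964 + 1.764909) = 6.8·14.261795 = 96.980208 m
RLR: c = (6 − d² + 2cos(α−β) + 2d(sin α − sin β))/8 = -10.607551, |c| > 1 → infeasible
LRL: c = (6 − d² + 2cos(α−β) − 2d(sin α − sin β))/8 = -3.017196, |c| > 1 → infeasible
Shortest: LSL with L = 58.440371 m ≈ 58.4404 m
Convert LSL to answer units (arcs ×180/π): t = 1.373879·180/π = 78.7175°, p = ρ·p = 6.8·5.669000 = 38.5492 m, q = 1.551293·180/π = 88.8825°, L = 58.4404 m.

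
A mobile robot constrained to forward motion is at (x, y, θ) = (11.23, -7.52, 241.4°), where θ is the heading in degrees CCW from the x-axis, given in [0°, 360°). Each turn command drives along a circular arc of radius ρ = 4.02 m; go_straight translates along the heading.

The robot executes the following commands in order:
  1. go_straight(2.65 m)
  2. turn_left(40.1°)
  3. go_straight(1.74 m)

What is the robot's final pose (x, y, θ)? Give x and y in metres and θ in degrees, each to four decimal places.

(9.8986, -14.2775, 281.5000°)

set_pose: (x, y, θ) = (11.2300, -7.5200, 241.4000°), ρ = 4.02
go_straight(2.65): x += 2.65·cos θ, y += 2.65·sin θ → (9.9615, -9.8467, 241.4000°)
turn_left(40.1°): centre at ρ to the left, rotate +40.1° → (9.5517, -12.5725, 281.5000°)
go_straight(1.74): x += 1.74·cos θ, y += 1.74·sin θ → (9.8986, -14.2775, 281.5000°)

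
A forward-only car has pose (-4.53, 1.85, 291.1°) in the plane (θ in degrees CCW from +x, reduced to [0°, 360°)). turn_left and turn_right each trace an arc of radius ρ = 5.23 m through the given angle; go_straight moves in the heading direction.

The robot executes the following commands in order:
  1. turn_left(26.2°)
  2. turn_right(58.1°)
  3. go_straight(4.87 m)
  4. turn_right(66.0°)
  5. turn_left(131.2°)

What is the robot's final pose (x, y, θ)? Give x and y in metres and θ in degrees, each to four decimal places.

set_pose: (x, y, θ) = (-4.5300, 1.8500, 291.1000°), ρ = 5.23
turn_left(26.2°): centre at ρ to the left, rotate +26.2° → (-3.1974, -0.1108, 317.3000°)
turn_right(58.1°): centre at ρ to the right, rotate −58.1° → (-1.6068, -4.9344, 259.2000°)
go_straight(4.87): x += 4.87·cos θ, y += 4.87·sin θ → (-2.5194, -9.7182, 259.2000°)
turn_right(66.0°): centre at ρ to the right, rotate −66.0° → (-6.4625, -13.8300, 193.2000°)
turn_left(131.2°): centre at ρ to the left, rotate +131.2° → (-8.3127, -23.1743, 324.4000°)

(-8.3127, -23.1743, 324.4000°)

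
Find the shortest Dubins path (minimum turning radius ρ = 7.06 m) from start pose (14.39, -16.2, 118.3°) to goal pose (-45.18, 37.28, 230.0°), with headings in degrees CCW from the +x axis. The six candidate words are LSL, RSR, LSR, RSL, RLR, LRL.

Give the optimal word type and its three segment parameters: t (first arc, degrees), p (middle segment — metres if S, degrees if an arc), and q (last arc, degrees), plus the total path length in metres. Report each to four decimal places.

Let ψ = atan2(Δy, Δx) = atan2(53.48, -59.57) = 138.0835° be the start→goal bearing.
Normalize: d = |goal − start| / ρ = 80.054327/7.06 = 11.339140, α = (θ_start − ψ) mod 360° = 340.2165° = 5.937897 rad, β = (θ_goal − ψ) mod 360° = 91.9165° = 1.604245 rad.
Common terms: sin α = -0.338468, cos α = 0.940978, sin β = 0.999441, cos β = -0.033442, cos(α−β) = -0.369747, d² = 128.576092. Work in radians in the unit-radius frame; every candidate has L = ρ·(t + p + q).
LSL: p² = 2 + d² − 2cos(α−β) + 2d(sin α − sin β) = 100.974127; p = √p² = 10.048588; φ = atan2(cos β − cos α, d + sin α − sin β) = -0.097123 rad; t = (φ − α) mod 2π = 0.248164 rad, q = (β − φ) mod 2π = 1.701368 rad → L = 7.06·(0.248164 + 10.048588 + 1.701368) = 7.06·11.998121 = 84.706735 m
RSR: p² = 2 + d² − 2cos(α−β) + 2d(sin β − sin α) = 161.657044; p = √p² = 12.714442; φ = atan2(cos α − cos β, d − sin α + sin β) = 0.076714 rad; t = (α − φ) mod 2π = 5.861183 rad, q = (φ − β) mod 2π = 4.755655 rad → L = 7.06·(5.861183 + 12.714442 + 4.755655) = 7.06·23.331280 = 164.718838 m
LSR: p² = d² − 2 + 2cos(α−β) + 2d(sin α + sin β) = 140.826329; p = √p² = 11.867027; φ = atan2(−cos α − cos β, d + sin α + sin β) − atan2(−2, p) = 0.091482 rad; t = (φ − α) mod 2π = 0.436770 rad, q = (φ − β) mod 2π = 4.770422 rad → L = 7.06·(0.436770 + 11.867027 + 4.770422) = 7.06·17.074219 = 120.543983 m
RSL: p² = d² − 2 + 2cos(α−β) − 2d(sin α + sin β) = 110.846868; p = √p² = 10.528384; φ = atan2(cos α + cos β, d − sin α − sin β) − atan2(2, p) = -0.102940 rad; t = (α − φ) mod 2π = 6.040837 rad, q = (β − φ) mod 2π = 1.707185 rad → L = 7.06·(6.040837 + 10.528384 + 1.707185) = 7.06·18.276406 = 129.031425 m
RLR: c = (6 − d² + 2cos(α−β) + 2d(sin α − sin β))/8 = -19.207130, |c| > 1 → infeasible
LRL: c = (6 − d² + 2cos(α−β) − 2d(sin α − sin β))/8 = -11.621766, |c| > 1 → infeasible
Shortest: LSL with L = 84.706735 m ≈ 84.7067 m
Convert LSL to answer units (arcs ×180/π): t = 0.248164·180/π = 14.2188°, p = ρ·p = 7.06·10.048588 = 70.9430 m, q = 1.701368·180/π = 97.4812°, L = 84.7067 m.

LSL: t = 14.2188°, p = 70.9430 m, q = 97.4812°, L = 84.7067 m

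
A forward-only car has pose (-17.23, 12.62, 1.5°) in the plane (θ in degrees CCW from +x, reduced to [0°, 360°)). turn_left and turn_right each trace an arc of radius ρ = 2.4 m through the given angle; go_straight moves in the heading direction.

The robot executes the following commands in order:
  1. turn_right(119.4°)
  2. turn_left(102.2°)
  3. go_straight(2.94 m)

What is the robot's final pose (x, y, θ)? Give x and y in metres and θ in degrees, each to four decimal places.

set_pose: (x, y, θ) = (-17.2300, 12.6200, 1.5000°), ρ = 2.4
turn_right(119.4°): centre at ρ to the right, rotate −119.4° → (-15.0461, 9.0978, -117.9000° ≡ 242.1000°)
turn_left(102.2°): centre at ρ to the left, rotate +102.2° → (-13.5745, 5.6643, 344.3000°)
go_straight(2.94): x += 2.94·cos θ, y += 2.94·sin θ → (-10.7442, 4.8687, 344.3000°)

(-10.7442, 4.8687, 344.3000°)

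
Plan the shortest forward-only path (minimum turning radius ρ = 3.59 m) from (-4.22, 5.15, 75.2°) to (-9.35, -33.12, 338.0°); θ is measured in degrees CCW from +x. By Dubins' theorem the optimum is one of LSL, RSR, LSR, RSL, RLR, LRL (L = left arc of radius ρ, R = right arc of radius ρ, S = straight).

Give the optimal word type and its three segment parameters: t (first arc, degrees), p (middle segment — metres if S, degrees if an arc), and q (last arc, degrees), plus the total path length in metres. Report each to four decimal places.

Let ψ = atan2(Δy, Δx) = atan2(-38.27, -5.13) = -97.6348° be the start→goal bearing.
Normalize: d = |goal − start| / ρ = 38.612301/3.59 = 10.755516, α = (θ_start − ψ) mod 360° = 172.8348° = 3.016537 rad, β = (θ_goal − ψ) mod 360° = 75.6348° = 1.320077 rad.
Common terms: sin α = 0.124730, cos α = -0.992191, sin β = 0.968734, cos β = 0.248101, cos(α−β) = -0.125333, d² = 115.681117. Work in radians in the unit-radius frame; every candidate has L = ρ·(t + p + q).
LSL: p² = 2 + d² − 2cos(α−β) + 2d(sin α − sin β) = 99.776378; p = √p² = 9.988813; φ = atan2(cos β − cos α, d + sin α − sin β) = 0.124489 rad; t = (φ − α) mod 2π = 3.391138 rad, q = (β − φ) mod 2π = 1.195588 rad → L = 3.59·(3.391138 + 9.988813 + 1.195588) = 3.59·14.575538 = 52.326181 m
RSR: p² = 2 + d² − 2cos(α−β) + 2d(sin β − sin α) = 136.087189; p = √p² = 11.665641; φ = atan2(cos α − cos β, d − sin α + sin β) = -0.106521 rad; t = (α − φ) mod 2π = 3.123059 rad, q = (φ − β) mod 2π = 4.856587 rad → L = 3.59·(3.123059 + 11.665641 + 4.856587) = 3.59·19.645287 = 70.526579 m
LSR: p² = d² − 2 + 2cos(α−β) + 2d(sin α + sin β) = 136.951990; p = √p² = 11.702649; φ = atan2(−cos α − cos β, d + sin α + sin β) − atan2(−2, p) = 0.231982 rad; t = (φ − α) mod 2π = 3.498630 rad, q = (φ − β) mod 2π = 5.195090 rad → L = 3.59·(3.498630 + 11.702649 + 5.195090) = 3.59·20.396368 = 73.222963 m
RSL: p² = d² − 2 + 2cos(α−β) − 2d(sin α + sin β) = 89.908911; p = √p² = 9.482031; φ = atan2(cos α + cos β, d − sin α − sin β) − atan2(2, p) = -0.284738 rad; t = (α − φ) mod 2π = 3.301275 rad, q = (β − φ) mod 2π = 1.604815 rad → L = 3.59·(3.301275 + 9.482031 + 1.604815) = 3.59·14.388121 = 51.653356 m
RLR: c = (6 − d² + 2cos(α−β) + 2d(sin α − sin β))/8 = -16.010899, |c| > 1 → infeasible
LRL: c = (6 − d² + 2cos(α−β) − 2d(sin α − sin β))/8 = -11.472047, |c| > 1 → infeasible
Shortest: RSL with L = 51.653356 m ≈ 51.6534 m
Convert RSL to answer units (arcs ×180/π): t = 3.301275·180/π = 189.1491°, p = ρ·p = 3.59·9.482031 = 34.0405 m, q = 1.604815·180/π = 91.9491°, L = 51.6534 m.

RSL: t = 189.1491°, p = 34.0405 m, q = 91.9491°, L = 51.6534 m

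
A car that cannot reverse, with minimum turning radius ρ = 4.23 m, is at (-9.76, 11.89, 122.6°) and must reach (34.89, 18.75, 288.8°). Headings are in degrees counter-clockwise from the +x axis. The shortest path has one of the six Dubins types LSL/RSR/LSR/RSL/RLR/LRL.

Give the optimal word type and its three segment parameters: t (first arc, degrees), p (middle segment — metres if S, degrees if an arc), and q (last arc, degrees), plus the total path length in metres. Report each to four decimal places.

RSR: t = 117.6406°, p = 37.2215 m, q = 76.1594°, L = 51.5292 m

Let ψ = atan2(Δy, Δx) = atan2(6.86, 44.65) = 8.7346° be the start→goal bearing.
Normalize: d = |goal − start| / ρ = 45.173910/4.23 = 10.679411, α = (θ_start − ψ) mod 360° = 113.8654° = 1.987326 rad, β = (θ_goal − ψ) mod 360° = 280.0654° = 4.888064 rad.
Common terms: sin α = 0.914498, cos α = -0.404590, sin β = -0.984609, cos β = 0.174772, cos(α−β) = -0.971134, d² = 114.049824. Work in radians in the unit-radius frame; every candidate has L = ρ·(t + p + q).
LSL: p² = 2 + d² − 2cos(α−β) + 2d(sin α − sin β) = 158.554787; p = √p² = 12.591854; φ = atan2(cos β − cos α, d + sin α − sin β) = 0.046027 rad; t = (φ − α) mod 2π = 4.341886 rad, q = (β − φ) mod 2π = 4.842036 rad → L = 4.23·(4.341886 + 12.591854 + 4.842036) = 4.23·21.775777 = 92.111535 m
RSR: p² = 2 + d² − 2cos(α−β) + 2d(sin β − sin α) = 77.429398; p = √p² = 8.799398; φ = atan2(cos α − cos β, d − sin α + sin β) = -0.065889 rad; t = (α − φ) mod 2π = 2.053215 rad, q = (φ − β) mod 2π = 1.329233 rad → L = 4.23·(2.053215 + 8.799398 + 1.329233) = 4.23·12.181846 = 51.529207 m
LSR: p² = d² − 2 + 2cos(α−β) + 2d(sin α + sin β) = 108.610078; p = √p² = 10.421616; φ = atan2(−cos α − cos β, d + sin α + sin β) − atan2(−2, p) = 0.211262 rad; t = (φ − α) mod 2π = 4.507121 rad, q = (φ − β) mod 2π = 1.606384 rad → L = 4.23·(4.507121 + 10.421616 + 1.606384) = 4.23·16.535121 = 69.943561 m
RSL: p² = d² − 2 + 2cos(α−β) − 2d(sin α + sin β) = 111.605033; p = √p² = 10.564328; φ = atan2(cos α + cos β, d − sin α − sin β) − atan2(2, p) = -0.208478 rad; t = (α − φ) mod 2π = 2.195804 rad, q = (β − φ) mod 2π = 5.096542 rad → L = 4.23·(2.195804 + 10.564328 + 5.096542) = 4.23·17.856674 = 75.533732 m
RLR: c = (6 − d² + 2cos(α−β) + 2d(sin α − sin β))/8 = -8.678675, |c| > 1 → infeasible
LRL: c = (6 − d² + 2cos(α−β) − 2d(sin α − sin β))/8 = -18.819348, |c| > 1 → infeasible
Shortest: RSR with L = 51.529207 m ≈ 51.5292 m
Convert RSR to answer units (arcs ×180/π): t = 2.053215·180/π = 117.6406°, p = ρ·p = 4.23·8.799398 = 37.2215 m, q = 1.329233·180/π = 76.1594°, L = 51.5292 m.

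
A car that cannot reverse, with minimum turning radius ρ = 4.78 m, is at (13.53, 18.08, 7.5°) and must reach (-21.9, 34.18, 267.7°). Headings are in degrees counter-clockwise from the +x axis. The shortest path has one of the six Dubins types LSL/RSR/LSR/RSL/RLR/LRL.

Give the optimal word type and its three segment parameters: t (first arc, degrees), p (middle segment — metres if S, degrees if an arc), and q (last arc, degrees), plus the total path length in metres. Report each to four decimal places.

LSL: t = 152.0983°, p = 32.0397 m, q = 108.1017°, L = 53.7474 m

Let ψ = atan2(Δy, Δx) = atan2(16.10, -35.43) = 155.5621° be the start→goal bearing.
Normalize: d = |goal − start| / ρ = 38.916512/4.78 = 8.141530, α = (θ_start − ψ) mod 360° = 211.9379° = 3.699014 rad, β = (θ_goal − ψ) mod 360° = 112.1379° = 1.957175 rad.
Common terms: sin α = -0.528999, cos α = -0.848622, sin β = 0.926280, cos β = -0.376836, cos(α−β) = -0.170209, d² = 66.284506. Work in radians in the unit-radius frame; every candidate has L = ρ·(t + p + q).
LSL: p² = 2 + d² − 2cos(α−β) + 2d(sin α − sin β) = 44.928529; p = √p² = 6.702875; φ = atan2(cos β − cos α, d + sin α − sin β) = 0.070444 rad; t = (φ − α) mod 2π = 2.654616 rad, q = (β − φ) mod 2π = 1.886731 rad → L = 4.78·(2.654616 + 6.702875 + 1.886731) = 4.78·11.244221 = 53.747378 m
RSR: p² = 2 + d² − 2cos(α−β) + 2d(sin β − sin α) = 92.321320; p = √p² = 9.608398; φ = atan2(cos α − cos β, d − sin α + sin β) = -0.049121 rad; t = (α − φ) mod 2π = 3.748135 rad, q = (φ − β) mod 2π = 4.276889 rad → L = 4.78·(3.748135 + 9.608398 + 4.276889) = 4.78·17.633422 = 84.287759 m
LSR: p² = d² − 2 + 2cos(α−β) + 2d(sin α + sin β) = 70.413030; p = √p² = 8.391247; φ = atan2(−cos α − cos β, d + sin α + sin β) − atan2(−2, p) = 0.376521 rad; t = (φ − α) mod 2π = 2.960693 rad, q = (φ − β) mod 2π = 4.702532 rad → L = 4.78·(2.960693 + 8.391247 + 4.702532) = 4.78·16.054472 = 76.740375 m
RSL: p² = d² − 2 + 2cos(α−β) − 2d(sin α + sin β) = 57.475144; p = √p² = 7.581236; φ = atan2(cos α + cos β, d − sin α − sin β) − atan2(2, p) = -0.414873 rad; t = (α − φ) mod 2π = 4.113886 rad, q = (β − φ) mod 2π = 2.372047 rad → L = 4.78·(4.113886 + 7.581236 + 2.372047) = 4.78·14.067170 = 67.241072 m
RLR: c = (6 − d² + 2cos(α−β) + 2d(sin α − sin β))/8 = -10.540165, |c| > 1 → infeasible
LRL: c = (6 − d² + 2cos(α−β) − 2d(sin α − sin β))/8 = -4.616066, |c| > 1 → infeasible
Shortest: LSL with L = 53.747378 m ≈ 53.7474 m
Convert LSL to answer units (arcs ×180/π): t = 2.654616·180/π = 152.0983°, p = ρ·p = 4.78·6.702875 = 32.0397 m, q = 1.886731·180/π = 108.1017°, L = 53.7474 m.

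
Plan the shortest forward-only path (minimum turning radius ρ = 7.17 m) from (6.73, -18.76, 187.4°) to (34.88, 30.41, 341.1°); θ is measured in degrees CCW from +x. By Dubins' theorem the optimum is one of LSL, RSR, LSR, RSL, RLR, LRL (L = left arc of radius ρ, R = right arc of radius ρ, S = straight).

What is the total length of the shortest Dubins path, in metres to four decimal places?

Let ψ = atan2(Δy, Δx) = atan2(49.17, 28.15) = 60.2087° be the start→goal bearing.
Normalize: d = |goal − start| / ρ = 56.657845/7.17 = 7.902070, α = (θ_start − ψ) mod 360° = 127.1913° = 2.219907 rad, β = (θ_goal − ψ) mod 360° = 280.8913° = 4.902478 rad.
Common terms: sin α = 0.796622, cos α = -0.604478, sin β = -0.981987, cos β = 0.188946, cos(α−β) = -0.896486, d² = 62.442717. Work in radians in the unit-radius frame; every candidate has L = ρ·(t + p + q).
LSL: p² = 2 + d² − 2cos(α−β) + 2d(sin α − sin β) = 94.345081; p = √p² = 9.713140; φ = atan2(cos β − cos α, d + sin α − sin β) = 0.081777 rad; t = (φ − α) mod 2π = 4.145055 rad, q = (β − φ) mod 2π = 4.820701 rad → L = 7.17·(4.145055 + 9.713140 + 4.820701) = 7.17·18.678896 = 133.927684 m
RSR: p² = 2 + d² − 2cos(α−β) + 2d(sin β − sin α) = 38.126299; p = √p² = 6.174650; φ = atan2(cos α − cos β, d − sin α + sin β) = -0.128853 rad; t = (α − φ) mod 2π = 2.348760 rad, q = (φ − β) mod 2π = 1.251854 rad → L = 7.17·(2.348760 + 6.174650 + 1.251854) = 7.17·9.775264 = 70.088642 m
LSR: p² = d² − 2 + 2cos(α−β) + 2d(sin α + sin β) = 55.720200; p = √p² = 7.464596; φ = atan2(−cos α − cos β, d + sin α + sin β) − atan2(−2, p) = 0.315579 rad; t = (φ − α) mod 2π = 4.378858 rad, q = (φ − β) mod 2π = 1.696287 rad → L = 7.17·(4.378858 + 7.464596 + 1.696287) = 7.17·13.539741 = 97.079941 m
RSL: p² = d² − 2 + 2cos(α−β) − 2d(sin α + sin β) = 61.579289; p = √p² = 7.847247; φ = atan2(cos α + cos β, d − sin α − sin β) − atan2(2, p) = -0.300888 rad; t = (α − φ) mod 2π = 2.520795 rad, q = (β − φ) mod 2π = 5.203366 rad → L = 7.17·(2.520795 + 7.847247 + 5.203366) = 7.17·15.571409 = 111.647000 m
RLR: c = (6 − d² + 2cos(α−β) + 2d(sin α − sin β))/8 = -3.765787, |c| > 1 → infeasible
LRL: c = (6 − d² + 2cos(α−β) − 2d(sin α − sin β))/8 = -10.793135, |c| > 1 → infeasible
Shortest: RSR with L = 70.088642 m ≈ 70.0886 m

70.0886 m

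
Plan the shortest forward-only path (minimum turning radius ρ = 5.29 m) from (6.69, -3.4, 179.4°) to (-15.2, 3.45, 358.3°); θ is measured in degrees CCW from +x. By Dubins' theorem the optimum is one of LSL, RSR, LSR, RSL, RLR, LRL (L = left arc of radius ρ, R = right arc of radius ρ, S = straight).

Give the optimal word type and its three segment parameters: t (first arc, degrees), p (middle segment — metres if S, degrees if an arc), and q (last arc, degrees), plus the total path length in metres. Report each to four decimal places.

LSR: t = 10.6372°, p = 20.4607 m, q = 191.7372°, L = 39.1455 m

Let ψ = atan2(Δy, Δx) = atan2(6.85, -21.89) = 162.6236° be the start→goal bearing.
Normalize: d = |goal − start| / ρ = 22.936752/5.29 = 4.335870, α = (θ_start − ψ) mod 360° = 16.7764° = 0.292803 rad, β = (θ_goal − ψ) mod 360° = 195.6764° = 3.415197 rad.
Common terms: sin α = 0.288637, cos α = 0.957439, sin β = -0.270204, cos β = -0.962803, cos(α−β) = -0.999816, d² = 18.799768. Work in radians in the unit-radius frame; every candidate has L = ρ·(t + p + q).
LSL: p² = 2 + d² − 2cos(α−β) + 2d(sin α − sin β) = 27.645520; p = √p² = 5.257901; φ = atan2(cos β − cos α, d + sin α − sin β) = -0.373859 rad; t = (φ − α) mod 2π = 5.616523 rad, q = (β − φ) mod 2π = 3.789056 rad → L = 5.29·(5.616523 + 5.257901 + 3.789056) = 5.29·14.663480 = 77.569810 m
RSR: p² = 2 + d² − 2cos(α−β) + 2d(sin β − sin α) = 17.953280; p = √p² = 4.237131; φ = atan2(cos α − cos β, d − sin α + sin β) = 0.470345 rad; t = (α − φ) mod 2π = 6.105643 rad, q = (φ − β) mod 2π = 3.338333 rad → L = 5.29·(6.105643 + 4.237131 + 3.338333) = 5.29·13.681108 = 72.373059 m
LSR: p² = d² − 2 + 2cos(α−β) + 2d(sin α + sin β) = 14.959988; p = √p² = 3.867814; φ = atan2(−cos α − cos β, d + sin α + sin β) − atan2(−2, p) = 0.478456 rad; t = (φ − α) mod 2π = 0.185653 rad, q = (φ − β) mod 2π = 3.346445 rad → L = 5.29·(0.185653 + 3.867814 + 3.346445) = 5.29·7.399912 = 39.145536 m
RSL: p² = d² − 2 + 2cos(α−β) − 2d(sin α + sin β) = 14.640286; p = √p² = 3.826263; φ = atan2(cos α + cos β, d − sin α − sin β) − atan2(2, p) = -0.482887 rad; t = (α − φ) mod 2π = 0.775690 rad, q = (β − φ) mod 2π = 3.898084 rad → L = 5.29·(0.775690 + 3.826263 + 3.898084) = 5.29·8.500037 = 44.965198 m
RLR: c = (6 − d² + 2cos(α−β) + 2d(sin α − sin β))/8 = -1.244160, |c| > 1 → infeasible
LRL: c = (6 − d² + 2cos(α−β) − 2d(sin α − sin β))/8 = -2.455690, |c| > 1 → infeasible
Shortest: LSR with L = 39.145536 m ≈ 39.1455 m
Convert LSR to answer units (arcs ×180/π): t = 0.185653·180/π = 10.6372°, p = ρ·p = 5.29·3.867814 = 20.4607 m, q = 3.346445·180/π = 191.7372°, L = 39.1455 m.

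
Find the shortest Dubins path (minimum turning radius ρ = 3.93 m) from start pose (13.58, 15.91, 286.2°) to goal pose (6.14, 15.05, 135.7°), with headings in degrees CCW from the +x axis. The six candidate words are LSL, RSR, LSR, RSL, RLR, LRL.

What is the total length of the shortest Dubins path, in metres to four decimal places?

19.9184 m

Let ψ = atan2(Δy, Δx) = atan2(-0.86, -7.44) = -173.4064° be the start→goal bearing.
Normalize: d = |goal − start| / ρ = 7.489539/3.93 = 1.905735, α = (θ_start − ψ) mod 360° = 99.6064° = 1.738459 rad, β = (θ_goal − ψ) mod 360° = 309.1064° = 5.394924 rad.
Common terms: sin α = 0.985978, cos α = -0.166878, sin β = -0.775976, cos β = 0.630762, cos(α−β) = -0.870356, d² = 3.631827. Work in radians in the unit-radius frame; every candidate has L = ρ·(t + p + q).
LSL: p² = 2 + d² − 2cos(α−β) + 2d(sin α − sin β) = 14.088173; p = √p² = 3.753422; φ = atan2(cos β − cos α, d + sin α − sin β) = 0.214143 rad; t = (φ − α) mod 2π = 4.758869 rad, q = (β − φ) mod 2π = 5.180781 rad → L = 3.93·(4.758869 + 3.753422 + 5.180781) = 3.93·13.693072 = 53.813771 m
RSR: p² = 2 + d² − 2cos(α−β) + 2d(sin β − sin α) = 0.656903; p = √p² = 0.810496; φ = atan2(cos α − cos β, d − sin α + sin β) = -1.392453 rad; t = (α − φ) mod 2π = 3.130912 rad, q = (φ − β) mod 2π = 5.778994 rad → L = 3.93·(3.130912 + 0.810496 + 5.778994) = 3.93·9.720401 = 38.201177 m
LSR: p² = d² − 2 + 2cos(α−β) + 2d(sin α + sin β) = 0.691528; p = √p² = 0.831582; φ = atan2(−cos α − cos β, d + sin α + sin β) − atan2(−2, p) = 0.960913 rad; t = (φ − α) mod 2π = 5.505639 rad, q = (φ − β) mod 2π = 1.849174 rad → L = 3.93·(5.505639 + 0.831582 + 1.849174) = 3.93·8.186396 = 32.172535 m
RSL: p² = d² − 2 + 2cos(α−β) − 2d(sin α + sin β) = -0.909298 < 0 → infeasible
RLR: c = (6 − d² + 2cos(α−β) + 2d(sin α − sin β))/8 = 0.917887; p = 2π − arccos c = 5.875112 rad; φ = atan2(cos α − cos β, d − sin α + sin β) = -1.392453 rad; t = (α − φ + p/2) mod 2π = 6.068468 rad, q = (α − β − t + p) mod 2π = 2.433364 rad → L = 3.93·(6.068468 + 5.875112 + 2.433364) = 3.93·14.376945 = 56.501392 m
LRL: c = (6 − d² + 2cos(α−β) − 2d(sin α − sin β))/8 = -0.761022; p = 2π − arccos c = 3.847502 rad; φ = atan2(cos β − cos α, d + sin α − sin β) = 0.214143 rad; t = (φ − α + p/2) mod 2π = 0.399435 rad, q = (β − α − t + p) mod 2π = 0.821347 rad → L = 3.93·(0.399435 + 3.847502 + 0.821347) = 3.93·5.068284 = 19.918358 m
Shortest: LRL with L = 19.918358 m ≈ 19.9184 m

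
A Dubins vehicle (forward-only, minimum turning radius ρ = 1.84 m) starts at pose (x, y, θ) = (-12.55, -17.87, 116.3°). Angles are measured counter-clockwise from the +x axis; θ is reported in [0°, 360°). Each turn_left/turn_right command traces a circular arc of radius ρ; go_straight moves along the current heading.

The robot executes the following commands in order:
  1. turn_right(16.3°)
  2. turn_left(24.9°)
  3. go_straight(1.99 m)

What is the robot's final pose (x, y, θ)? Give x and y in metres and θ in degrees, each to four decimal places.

(-14.1540, -15.0089, 124.9000°)

set_pose: (x, y, θ) = (-12.5500, -17.8700, 116.3000°), ρ = 1.84
turn_right(16.3°): centre at ρ to the right, rotate −16.3° → (-12.7125, -17.3743, 100.0000°)
turn_left(24.9°): centre at ρ to the left, rotate +24.9° → (-13.0155, -16.6410, 124.9000°)
go_straight(1.99): x += 1.99·cos θ, y += 1.99·sin θ → (-14.1540, -15.0089, 124.9000°)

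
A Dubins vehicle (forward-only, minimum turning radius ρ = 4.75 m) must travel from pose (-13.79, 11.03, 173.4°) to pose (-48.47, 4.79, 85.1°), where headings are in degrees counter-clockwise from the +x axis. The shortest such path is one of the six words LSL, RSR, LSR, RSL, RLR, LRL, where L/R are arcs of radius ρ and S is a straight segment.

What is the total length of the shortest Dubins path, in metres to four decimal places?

Let ψ = atan2(Δy, Δx) = atan2(-6.24, -34.68) = -169.7999° be the start→goal bearing.
Normalize: d = |goal − start| / ρ = 35.236912/4.75 = 7.418297, α = (θ_start − ψ) mod 360° = 343.1999° = 5.989968 rad, β = (θ_goal − ψ) mod 360° = 254.8999° = 4.448842 rad.
Common terms: sin α = -0.289034, cos α = 0.957319, sin β = -0.965472, cos β = -0.260507, cos(α−β) = 0.029666, d² = 55.031136. Work in radians in the unit-radius frame; every candidate has L = ρ·(t + p + q).
LSL: p² = 2 + d² − 2cos(α−β) + 2d(sin α − sin β) = 67.007840; p = √p² = 8.185832; φ = atan2(cos β − cos α, d + sin α − sin β) = -0.149327 rad; t = (φ − α) mod 2π = 0.143891 rad, q = (β − φ) mod 2π = 4.598169 rad → L = 4.75·(0.143891 + 8.185832 + 4.598169) = 4.75·12.927891 = 61.407483 m
RSR: p² = 2 + d² − 2cos(α−β) + 2d(sin β − sin α) = 46.935767; p = √p² = 6.850968; φ = atan2(cos α − cos β, d − sin α + sin β) = 0.178709 rad; t = (α − φ) mod 2π = 5.811258 rad, q = (φ − β) mod 2π = 2.013053 rad → L = 4.75·(5.811258 + 6.850968 + 2.013053) = 4.75·14.675279 = 69.707577 m
LSR: p² = d² − 2 + 2cos(α−β) + 2d(sin α + sin β) = 34.477870; p = √p² = 5.871786; φ = atan2(−cos α − cos β, d + sin α + sin β) − atan2(−2, p) = 0.215716 rad; t = (φ − α) mod 2π = 0.508933 rad, q = (φ − β) mod 2π = 2.050059 rad → L = 4.75·(0.508933 + 5.871786 + 2.050059) = 4.75·8.430778 = 40.046196 m
RSL: p² = d² − 2 + 2cos(α−β) − 2d(sin α + sin β) = 71.703066; p = √p² = 8.467766; φ = atan2(cos α + cos β, d − sin α − sin β) − atan2(2, p) = -0.151767 rad; t = (α − φ) mod 2π = 6.141735 rad, q = (β − φ) mod 2π = 4.600609 rad → L = 4.75·(6.141735 + 8.467766 + 4.600609) = 4.75·19.210110 = 91.248021 m
RLR: c = (6 − d² + 2cos(α−β) + 2d(sin α − sin β))/8 = -4.866971, |c| > 1 → infeasible
LRL: c = (6 − d² + 2cos(α−β) − 2d(sin α − sin β))/8 = -7.375980, |c| > 1 → infeasible
Shortest: LSR with L = 40.046196 m ≈ 40.0462 m

40.0462 m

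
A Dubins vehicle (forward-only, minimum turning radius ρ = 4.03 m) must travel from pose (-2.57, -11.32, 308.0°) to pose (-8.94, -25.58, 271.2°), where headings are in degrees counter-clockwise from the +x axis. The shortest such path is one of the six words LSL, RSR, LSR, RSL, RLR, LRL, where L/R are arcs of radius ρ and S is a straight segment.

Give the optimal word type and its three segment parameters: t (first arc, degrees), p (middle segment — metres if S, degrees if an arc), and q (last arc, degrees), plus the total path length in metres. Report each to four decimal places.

Let ψ = atan2(Δy, Δx) = atan2(-14.26, -6.37) = -114.0705° be the start→goal bearing.
Normalize: d = |goal − start| / ρ = 15.618082/4.03 = 3.875455, α = (θ_start − ψ) mod 360° = 62.0705° = 1.083335 rad, β = (θ_goal − ψ) mod 360° = 25.2705° = 0.441054 rad.
Common terms: sin α = 0.883525, cos α = 0.468385, sin β = 0.426892, cos β = 0.904302, cos(α−β) = 0.800731, d² = 15.019149. Work in radians in the unit-radius frame; every candidate has L = ρ·(t + p + q).
LSL: p² = 2 + d² − 2cos(α−β) + 2d(sin α − sin β) = 18.957001; p = √p² = 4.353964; φ = atan2(cos β − cos α, d + sin α − sin β) = 0.100288 rad; t = (φ − α) mod 2π = 5.300138 rad, q = (β − φ) mod 2π = 0.340766 rad → L = 4.03·(5.300138 + 4.353964 + 0.340766) = 4.03·9.994868 = 40.279318 m
RSR: p² = 2 + d² − 2cos(α−β) + 2d(sin β − sin α) = 11.878372; p = √p² = 3.446501; φ = atan2(cos α − cos β, d − sin α + sin β) = -0.126821 rad; t = (α − φ) mod 2π = 1.210156 rad, q = (φ − β) mod 2π = 5.715311 rad → L = 4.03·(1.210156 + 3.446501 + 5.715311) = 4.03·10.371968 = 41.799030 m
LSR: p² = d² − 2 + 2cos(α−β) + 2d(sin α + sin β) = 24.777536; p = √p² = 4.977704; φ = atan2(−cos α − cos β, d + sin α + sin β) − atan2(−2, p) = 0.123287 rad; t = (φ − α) mod 2π = 5.323138 rad, q = (φ − β) mod 2π = 5.965419 rad → L = 4.03·(5.323138 + 4.977704 + 5.965419) = 4.03·16.266260 = 65.553028 m
RSL: p² = d² − 2 + 2cos(α−β) − 2d(sin α + sin β) = 4.463687; p = √p² = 2.112744; φ = atan2(cos α + cos β, d − sin α − sin β) − atan2(2, p) = -0.266619 rad; t = (α − φ) mod 2π = 1.349954 rad, q = (β − φ) mod 2π = 0.707672 rad → L = 4.03·(1.349954 + 2.112744 + 0.707672) = 4.03·4.170370 = 16.806592 m
RLR: c = (6 − d² + 2cos(α−β) + 2d(sin α − sin β))/8 = -0.484796; p = 2π − arccos c = 4.206259 rad; φ = atan2(cos α − cos β, d − sin α + sin β) = -0.126821 rad; t = (α − φ + p/2) mod 2π = 3.313285 rad, q = (α − β − t + p) mod 2π = 1.535255 rad → L = 4.03·(3.313285 + 4.206259 + 1.535255) = 4.03·9.054798 = 36.490837 m
LRL: c = (6 − d² + 2cos(α−β) − 2d(sin α − sin β))/8 = -1.369625, |c| > 1 → infeasible
Shortest: RSL with L = 16.806592 m ≈ 16.8066 m
Convert RSL to answer units (arcs ×180/π): t = 1.349954·180/π = 77.3466°, p = ρ·p = 4.03·2.112744 = 8.5144 m, q = 0.707672·180/π = 40.5466°, L = 16.8066 m.

RSL: t = 77.3466°, p = 8.5144 m, q = 40.5466°, L = 16.8066 m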